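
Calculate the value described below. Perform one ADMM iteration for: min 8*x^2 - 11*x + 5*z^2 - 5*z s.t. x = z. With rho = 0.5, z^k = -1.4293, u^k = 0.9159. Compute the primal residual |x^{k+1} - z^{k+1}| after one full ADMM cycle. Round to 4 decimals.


ADMM iteration with rho = 0.5, z^k = -1.4293, u^k = 0.9159
Step 1: x-update.
Minimize 8*x^2 - 11*x + (0.5/2)*(x + 1.4293 + 0.9159)^2
FOC: (2*8 + 0.5)*x = 11 + 0.5*(-1.4293 - 0.9159)
x^{k+1} = 0.5956
Step 2: z-update.
Minimize 5*z^2 - 5*z + (0.5/2)*(0.5956 - z + 0.9159)^2
FOC: (2*5 + 0.5)*z = 5 + 0.5*(0.5956 + 0.9159)
z^{k+1} = 0.5482
Step 3: u-update.
u^{k+1} = 0.9159 + 0.5956 - 0.5482 = 0.9633
Step 4: Primal residual = |0.5956 - 0.5482| = 0.0474


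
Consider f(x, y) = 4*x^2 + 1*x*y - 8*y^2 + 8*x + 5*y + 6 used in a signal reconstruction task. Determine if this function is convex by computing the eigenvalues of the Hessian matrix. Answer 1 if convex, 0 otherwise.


The Hessian of f(x,y) = 4*x^2 + 1*x*y - 8*y^2 + 8*x + 5*y + 6 is:
H = [[8, 1], [1, -16]]
Trace = 8 - 16 = -8
Determinant = 8*-16 - (1)^2 = -129
Discriminant = (-8)^2 - 4*-129 = 580.0
Eigenvalues: lambda_1 = -16.0416, lambda_2 = 8.0416
The function is not convex.

0


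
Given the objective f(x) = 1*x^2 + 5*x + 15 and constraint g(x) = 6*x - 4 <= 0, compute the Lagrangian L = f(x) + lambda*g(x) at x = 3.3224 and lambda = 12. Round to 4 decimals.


Step 1: Evaluate f(x).
f(3.3224) = 1*3.3224^2 + 5*3.3224 + 15 = 42.6503
Step 2: Evaluate g(x).
g(3.3224) = 6*3.3224 - 4 = 15.9344
Step 3: Compute Lagrangian.
L = 42.6503 + 12*15.9344 = 233.8631


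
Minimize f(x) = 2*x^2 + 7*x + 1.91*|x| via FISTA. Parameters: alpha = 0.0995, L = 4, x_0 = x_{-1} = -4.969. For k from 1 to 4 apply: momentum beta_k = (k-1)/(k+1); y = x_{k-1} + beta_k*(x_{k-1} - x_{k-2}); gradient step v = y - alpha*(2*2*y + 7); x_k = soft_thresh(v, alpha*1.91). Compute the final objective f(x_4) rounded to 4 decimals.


FISTA on f(x) = 2*x^2 + 7*x + 1.91*|x|
L = 4, alpha = 0.0995
Iteration 1: beta = 0.0, y = -4.969 + 0.0*(-4.969 + 4.969) = -4.969
  grad(y) = -12.876, v = y - alpha*grad = -3.6878
  prox(v) = soft_thresh(-3.6878, 0.19) = -3.4978
Iteration 2: beta = 0.3333, y = -3.4978 + 0.3333*(-3.4978 + 4.969) = -3.0074
  grad(y) = -5.0296, v = y - alpha*grad = -2.5069
  prox(v) = soft_thresh(-2.5069, 0.19) = -2.3169
Iteration 3: beta = 0.5, y = -2.3169 + 0.5*(-2.3169 + 3.4978) = -1.7265
  grad(y) = 0.0942, v = y - alpha*grad = -1.7358
  prox(v) = soft_thresh(-1.7358, 0.19) = -1.5458
Iteration 4: beta = 0.6, y = -1.5458 + 0.6*(-1.5458 + 2.3169) = -1.0831
  grad(y) = 2.6676, v = y - alpha*grad = -1.3485
  prox(v) = soft_thresh(-1.3485, 0.19) = -1.1585
f(x_4) = 2*(-1.1585)^2 + 7*(-1.1585) + 1.91*|-1.1585| = -3.2125


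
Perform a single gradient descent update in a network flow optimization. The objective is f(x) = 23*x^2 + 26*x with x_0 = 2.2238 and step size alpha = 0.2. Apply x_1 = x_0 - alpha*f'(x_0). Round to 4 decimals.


We compute the gradient at x_0 and apply the update.
f'(x) = 46*x + 26
f'(2.2238) = 46*2.2238 + 26 = 128.2948
x_1 = 2.2238 - 0.2*128.2948 = -23.4352


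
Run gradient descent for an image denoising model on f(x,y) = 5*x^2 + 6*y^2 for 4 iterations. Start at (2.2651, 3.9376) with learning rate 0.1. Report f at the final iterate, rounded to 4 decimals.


Gradient descent on f(x,y) = 5*x^2 + 6*y^2.
Starting point: (2.2651, 3.9376), alpha = 0.1
Step 1: grad_x = 2*5*2.2651 = 22.651, grad_y = 2*6*3.9376 = 47.2512
  x_1 = 2.2651 - 0.1*22.651 = 0.0
  y_1 = 3.9376 - 0.1*47.2512 = -0.7875
Step 2: grad_x = 2*5*0.0 = 0.0, grad_y = 2*6*-0.7875 = -9.4502
  x_2 = 0.0 - 0.1*0.0 = 0.0
  y_2 = -0.7875 - 0.1*-9.4502 = 0.1575
Step 3: grad_x = 2*5*0.0 = 0.0, grad_y = 2*6*0.1575 = 1.89
  x_3 = 0.0 - 0.1*0.0 = 0.0
  y_3 = 0.1575 - 0.1*1.89 = -0.0315
Step 4: grad_x = 2*5*0.0 = 0.0, grad_y = 2*6*-0.0315 = -0.378
  x_4 = 0.0 - 0.1*0.0 = 0.0
  y_4 = -0.0315 - 0.1*-0.378 = 0.0063
f(0.0, 0.0063) = 5*0.0^2 + 6*0.0063^2 = 0.0002


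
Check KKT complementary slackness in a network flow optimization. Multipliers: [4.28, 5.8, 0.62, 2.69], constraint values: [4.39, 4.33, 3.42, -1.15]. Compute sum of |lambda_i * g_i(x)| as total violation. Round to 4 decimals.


KKT complementary slackness check:
lambda_1 * g_1 = 4.28 * 4.39 = 18.7892
lambda_2 * g_2 = 5.8 * 4.33 = 25.114
lambda_3 * g_3 = 0.62 * 3.42 = 2.1204
lambda_4 * g_4 = 2.69 * -1.15 = -3.0935
Total violation = 18.7892 + 25.114 + 2.1204 + 3.0935 = 49.1171


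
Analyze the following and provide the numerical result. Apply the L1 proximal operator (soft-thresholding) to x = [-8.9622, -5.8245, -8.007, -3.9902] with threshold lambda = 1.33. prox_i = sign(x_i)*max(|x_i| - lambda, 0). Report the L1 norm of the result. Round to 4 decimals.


Soft-thresholding with lambda = 1.33:
prox(-8.9622) = sign(-8.9622)*max(|-8.9622| - 1.33, 0) = -7.6322
prox(-5.8245) = sign(-5.8245)*max(|-5.8245| - 1.33, 0) = -4.4945
prox(-8.007) = sign(-8.007)*max(|-8.007| - 1.33, 0) = -6.677
prox(-3.9902) = sign(-3.9902)*max(|-3.9902| - 1.33, 0) = -2.6602
prox(x) = [-7.6322, -4.4945, -6.677, -2.6602]
||prox(x)||_1 = 7.6322 + 4.4945 + 6.677 + 2.6602 = 21.4639


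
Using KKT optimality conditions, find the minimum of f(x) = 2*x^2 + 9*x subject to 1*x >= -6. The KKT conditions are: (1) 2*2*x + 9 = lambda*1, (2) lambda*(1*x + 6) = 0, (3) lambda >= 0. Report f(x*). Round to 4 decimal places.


Step 1: Try lambda = 0 (constraint inactive).
Stationarity: 2*2*x + 9 = 0
x* = -9/(2*2) = -2.25
Check constraint: 1*-2.25 = -2.25 >= -6 -- satisfied.
Step 2: Compute optimal value.
f(x*) = 2*(-2.25)^2 + 9*(-2.25) = -10.125


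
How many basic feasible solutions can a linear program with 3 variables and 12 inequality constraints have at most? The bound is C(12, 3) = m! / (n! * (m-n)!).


Each vertex corresponds to some choice of n active constraints out of m, so the number of vertices is at most C(m, n) = m! / (n!(m-n)!).
m = 12, n = 3
Numerator: 12 * 11 * 10
Denominator: 3! = 6
C(12, 3) = 220


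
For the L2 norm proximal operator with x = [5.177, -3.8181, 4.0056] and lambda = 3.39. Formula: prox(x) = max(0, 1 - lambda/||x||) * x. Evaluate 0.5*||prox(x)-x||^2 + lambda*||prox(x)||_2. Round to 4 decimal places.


Step 1: Compute ||x||.
||x|| = 7.5779
Step 2: Compute scaling factor.
scale = max(0, 1 - 3.39/7.5779) = 0.5526
Step 3: prox(x) = [2.861, -2.1101, 2.2137]
||prox(x)|| = 4.1879
Step 4: Proximal objective.
0.5*||prox-x||^2 = 5.7461
lambda*||prox|| = 14.197
Total = 19.9429


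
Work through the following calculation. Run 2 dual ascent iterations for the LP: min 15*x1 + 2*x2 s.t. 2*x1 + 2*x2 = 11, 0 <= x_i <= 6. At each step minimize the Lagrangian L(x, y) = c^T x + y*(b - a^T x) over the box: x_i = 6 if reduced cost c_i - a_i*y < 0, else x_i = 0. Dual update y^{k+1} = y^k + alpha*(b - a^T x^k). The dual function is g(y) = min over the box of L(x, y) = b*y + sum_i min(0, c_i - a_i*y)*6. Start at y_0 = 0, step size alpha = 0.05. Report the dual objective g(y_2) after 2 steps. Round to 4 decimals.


Dual ascent for LP: min 15*x1 + 2*x2, 2*x1 + 2*x2 = 11, 0 <= x_i <= 6
Step 1: y^k = 0.0, reduced costs: (15.0, 2.0)
  x^k = (0.0, 0.0), subgradient = b - a^T x = 11.0
  y^{k+1} = 0.0 + 0.05*11.0 = 0.55
Step 2: y^k = 0.55, reduced costs: (13.9, 0.9)
  x^k = (0.0, 0.0), subgradient = b - a^T x = 11.0
  y^{k+1} = 0.55 + 0.05*11.0 = 1.1
Dual objective at y_2 = 1.1: reduced costs (12.8, -0.2), box minimizer x = (0.0, 6.0)
g(y_2) = b*y + (c1 - a1*y)*x1 + (c2 - a2*y)*x2 = 11*1.1 + 12.8*0.0 + (-0.2)*6.0 = 12.1 + 0.0 - 1.2 = 10.9


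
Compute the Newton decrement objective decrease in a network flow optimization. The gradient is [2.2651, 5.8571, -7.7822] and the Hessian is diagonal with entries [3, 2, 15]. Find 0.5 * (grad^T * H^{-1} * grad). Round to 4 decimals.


Step 1: H is diagonal, so H^(-1) * g = [0.755, 2.9286, -0.5188].
Step 2: g^T H^(-1) g = sum_i g_i^2 / H_ii
  = (2.2651)^2/3 + (5.8571)^2/2 + (-7.7822)^2/15
  = 1.7102 + 17.1528 + 4.0375 = 22.9005
Step 3: Objective decrease = 0.5 * g^T H^(-1) g = 11.4503


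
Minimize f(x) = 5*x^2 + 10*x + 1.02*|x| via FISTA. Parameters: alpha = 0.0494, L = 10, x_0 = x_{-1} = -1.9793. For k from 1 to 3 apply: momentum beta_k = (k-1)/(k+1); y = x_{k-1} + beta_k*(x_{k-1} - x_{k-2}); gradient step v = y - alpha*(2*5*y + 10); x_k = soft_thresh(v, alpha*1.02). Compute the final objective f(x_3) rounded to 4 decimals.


FISTA on f(x) = 5*x^2 + 10*x + 1.02*|x|
L = 10, alpha = 0.0494
Iteration 1: beta = 0.0, y = -1.9793 + 0.0*(-1.9793 + 1.9793) = -1.9793
  grad(y) = -9.793, v = y - alpha*grad = -1.4955
  prox(v) = soft_thresh(-1.4955, 0.0504) = -1.4451
Iteration 2: beta = 0.3333, y = -1.4451 + 0.3333*(-1.4451 + 1.9793) = -1.2671
  grad(y) = -2.6708, v = y - alpha*grad = -1.1351
  prox(v) = soft_thresh(-1.1351, 0.0504) = -1.0848
Iteration 3: beta = 0.5, y = -1.0848 + 0.5*(-1.0848 + 1.4451) = -0.9046
  grad(y) = 0.9543, v = y - alpha*grad = -0.9517
  prox(v) = soft_thresh(-0.9517, 0.0504) = -0.9013
f(x_3) = 5*(-0.9013)^2 + 10*(-0.9013) + 1.02*|-0.9013| = -4.032


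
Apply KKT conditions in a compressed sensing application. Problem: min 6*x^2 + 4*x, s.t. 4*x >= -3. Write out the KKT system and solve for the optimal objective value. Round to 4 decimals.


Step 1: Try lambda = 0 (constraint inactive).
Stationarity: 2*6*x + 4 = 0
x* = -4/(2*6) = -1/3 = -0.3333 (rounded; the exact value -1/3 is used below)
Check constraint: 4*-0.3333 = -1.3332 >= -3 -- satisfied.
Step 2: Compute optimal value.
f(x*) = 6*(-1/3)^2 + 4*(-1/3) = -0.6667


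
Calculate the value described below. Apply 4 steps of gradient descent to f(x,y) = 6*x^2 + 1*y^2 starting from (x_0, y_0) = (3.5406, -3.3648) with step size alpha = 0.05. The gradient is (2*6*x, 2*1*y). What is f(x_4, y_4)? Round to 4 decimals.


Gradient descent on f(x,y) = 6*x^2 + 1*y^2.
Starting point: (3.5406, -3.3648), alpha = 0.05
Step 1: grad_x = 2*6*3.5406 = 42.4872, grad_y = 2*1*-3.3648 = -6.7296
  x_1 = 3.5406 - 0.05*42.4872 = 1.4162
  y_1 = -3.3648 - 0.05*-6.7296 = -3.0283
Step 2: grad_x = 2*6*1.4162 = 16.9949, grad_y = 2*1*-3.0283 = -6.0566
  x_2 = 1.4162 - 0.05*16.9949 = 0.5665
  y_2 = -3.0283 - 0.05*-6.0566 = -2.7255
Step 3: grad_x = 2*6*0.5665 = 6.798, grad_y = 2*1*-2.7255 = -5.451
  x_3 = 0.5665 - 0.05*6.798 = 0.2266
  y_3 = -2.7255 - 0.05*-5.451 = -2.4529
Step 4: grad_x = 2*6*0.2266 = 2.7192, grad_y = 2*1*-2.4529 = -4.9059
  x_4 = 0.2266 - 0.05*2.7192 = 0.0906
  y_4 = -2.4529 - 0.05*-4.9059 = -2.2076
f(0.0906, -2.2076) = 6*0.0906^2 + 1*(-2.2076)^2 = 4.923


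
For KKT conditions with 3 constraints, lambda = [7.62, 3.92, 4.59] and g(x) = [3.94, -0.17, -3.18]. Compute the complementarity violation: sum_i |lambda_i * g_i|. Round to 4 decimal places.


KKT complementary slackness check:
lambda_1 * g_1 = 7.62 * 3.94 = 30.0228
lambda_2 * g_2 = 3.92 * -0.17 = -0.6664
lambda_3 * g_3 = 4.59 * -3.18 = -14.5962
Total violation = 30.0228 + 0.6664 + 14.5962 = 45.2854


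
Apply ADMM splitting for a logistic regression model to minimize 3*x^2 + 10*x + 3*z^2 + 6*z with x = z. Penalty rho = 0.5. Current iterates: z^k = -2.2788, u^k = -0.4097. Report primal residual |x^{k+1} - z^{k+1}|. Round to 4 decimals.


ADMM iteration with rho = 0.5, z^k = -2.2788, u^k = -0.4097
Step 1: x-update.
Minimize 3*x^2 + 10*x + (0.5/2)*(x + 2.2788 - 0.4097)^2
FOC: (2*3 + 0.5)*x = -10 + 0.5*(-2.2788 + 0.4097)
x^{k+1} = -1.6822
Step 2: z-update.
Minimize 3*z^2 + 6*z + (0.5/2)*(-1.6822 - z - 0.4097)^2
FOC: (2*3 + 0.5)*z = -6 + 0.5*(-1.6822 - 0.4097)
z^{k+1} = -1.084
Step 3: u-update.
u^{k+1} = -0.4097 - 1.6822 + 1.084 = -1.0079
Step 4: Primal residual = |-1.6822 + 1.084| = 0.5982


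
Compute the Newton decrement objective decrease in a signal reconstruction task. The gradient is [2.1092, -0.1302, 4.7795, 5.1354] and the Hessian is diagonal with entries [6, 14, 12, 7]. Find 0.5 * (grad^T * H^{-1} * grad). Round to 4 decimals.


Step 1: H is diagonal, so H^(-1) * g = [0.3515, -0.0093, 0.3983, 0.7336].
Step 2: g^T H^(-1) g = sum_i g_i^2 / H_ii
  = (2.1092)^2/6 + (-0.1302)^2/14 + (4.7795)^2/12 + (5.1354)^2/7
  = 0.7415 + 0.0012 + 1.9036 + 3.7675 = 6.4138
Step 3: Objective decrease = 0.5 * g^T H^(-1) g = 3.2069


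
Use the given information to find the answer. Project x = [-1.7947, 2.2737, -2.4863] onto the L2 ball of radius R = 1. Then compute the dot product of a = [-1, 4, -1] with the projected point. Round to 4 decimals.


Step 1: Compute ||x|| (intermediates to 6 decimals).
||x|| = sqrt((-1.7947)^2 + 2.2737^2 + (-2.4863)^2) = 3.817374
Step 2: Project.
Since ||x|| > R, scale = R/||x|| = 1/3.817374 = 0.26196, proj(x) = scale * x
proj(x) = [-0.47014, 0.595618, -0.651311]
Step 3: Dot product.
a^T * proj(x) = -1*(-0.47014) + 4*0.595618 - 1*(-0.651311) = 3.5039


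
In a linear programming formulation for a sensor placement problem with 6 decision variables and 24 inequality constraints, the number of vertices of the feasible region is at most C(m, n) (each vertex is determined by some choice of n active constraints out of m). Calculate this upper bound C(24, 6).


Each vertex corresponds to some choice of n active constraints out of m, so the number of vertices is at most C(m, n) = m! / (n!(m-n)!).
m = 24, n = 6
Numerator: 24 * 23 * 22 * 21 * 20 * 19
Denominator: 6! = 720
C(24, 6) = 134596


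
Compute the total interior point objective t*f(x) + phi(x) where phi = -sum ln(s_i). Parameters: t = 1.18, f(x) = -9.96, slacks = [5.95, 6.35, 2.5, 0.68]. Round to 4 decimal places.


Step 1: Compute log-barrier.
ln values: [1.7834, 1.8485, 0.9163, -0.3857]
phi = -(1.7834 + 1.8485 + 0.9163 - 0.3857) = -4.1625
Step 2: Compute augmented objective.
t*f(x) = 1.18*-9.96 = -11.7528
Total = -11.7528 - 4.1625 = -15.9153


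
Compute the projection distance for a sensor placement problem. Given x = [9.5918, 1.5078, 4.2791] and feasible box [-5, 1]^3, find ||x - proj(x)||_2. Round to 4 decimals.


Project each component onto [-5, 1].
clip(9.5918) = 1.0, clip(1.5078) = 1.0, clip(4.2791) = 1.0
Projection = [1.0, 1.0, 1.0]
Squared diffs: [73.819, 0.2579, 10.7525]
Distance = sqrt(84.8294) = 9.2103


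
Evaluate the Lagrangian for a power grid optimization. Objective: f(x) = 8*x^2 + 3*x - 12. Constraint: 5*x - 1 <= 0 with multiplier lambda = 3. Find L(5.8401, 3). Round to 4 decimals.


Step 1: Evaluate f(x).
f(5.8401) = 8*5.8401^2 + 3*5.8401 - 12 = 278.3744
Step 2: Evaluate g(x).
g(5.8401) = 5*5.8401 - 1 = 28.2005
Step 3: Compute Lagrangian.
L = 278.3744 + 3*28.2005 = 362.9759


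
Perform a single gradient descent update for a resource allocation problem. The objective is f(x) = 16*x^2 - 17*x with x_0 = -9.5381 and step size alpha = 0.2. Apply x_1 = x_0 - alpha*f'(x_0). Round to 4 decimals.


We compute the gradient at x_0 and apply the update.
f'(x) = 32*x - 17
f'(-9.5381) = 32*-9.5381 - 17 = -322.2192
x_1 = -9.5381 - 0.2*-322.2192 = 54.9057


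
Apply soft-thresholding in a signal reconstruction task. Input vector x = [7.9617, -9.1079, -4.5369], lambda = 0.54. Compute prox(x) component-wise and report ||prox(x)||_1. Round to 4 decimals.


Soft-thresholding with lambda = 0.54:
prox(7.9617) = sign(7.9617)*max(|7.9617| - 0.54, 0) = 7.4217
prox(-9.1079) = sign(-9.1079)*max(|-9.1079| - 0.54, 0) = -8.5679
prox(-4.5369) = sign(-4.5369)*max(|-4.5369| - 0.54, 0) = -3.9969
prox(x) = [7.4217, -8.5679, -3.9969]
||prox(x)||_1 = 7.4217 + 8.5679 + 3.9969 = 19.9865


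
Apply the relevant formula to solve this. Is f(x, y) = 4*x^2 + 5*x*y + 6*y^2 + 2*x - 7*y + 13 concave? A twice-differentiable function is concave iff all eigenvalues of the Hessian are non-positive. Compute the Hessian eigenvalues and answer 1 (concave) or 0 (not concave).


The Hessian of f(x,y) = 4*x^2 + 5*x*y + 6*y^2 + 2*x - 7*y + 13 is:
H = [[8, 5], [5, 12]]
Trace = 8 + 12 = 20
Determinant = 8*12 - (5)^2 = 71
Discriminant = (20)^2 - 4*71 = 116.0
Eigenvalues: lambda_1 = 4.6148, lambda_2 = 15.3852
The function is not concave.

0


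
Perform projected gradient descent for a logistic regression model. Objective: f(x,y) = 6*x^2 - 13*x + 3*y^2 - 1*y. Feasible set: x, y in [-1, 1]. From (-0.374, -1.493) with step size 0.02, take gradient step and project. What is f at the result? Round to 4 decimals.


Step 1: Compute gradient at (-0.374, -1.493).
grad_x = 2*6*-0.374 - 13 = -17.488
grad_y = 2*3*-1.493 - 1 = -9.958
Step 2: Gradient step.
x_raw = -0.374 - 0.02*-17.488 = -0.0242
y_raw = -1.493 - 0.02*-9.958 = -1.2938
Step 3: Project onto [-1, 1].
x_proj = clip(-0.0242) = -0.0242
y_proj = clip(-1.2938) = -1.0
Step 4: Evaluate f.
f(-0.0242, -1.0) = 4.3186


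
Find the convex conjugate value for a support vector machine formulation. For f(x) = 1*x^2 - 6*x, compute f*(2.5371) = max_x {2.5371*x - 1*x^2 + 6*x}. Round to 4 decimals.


f*(y) = sup_x {y*x - a*x^2 - b*x} = sup_x {(y-b)*x - a*x^2}
FOC: (y - b) - 2a*x = 0 => x* = (y - b)/(2a)
x* = (2.5371 + 6)/(2*1) = 4.2686
f*(2.5371) = (y-b)^2/(4a) = (2.5371 + 6)^2/(4*1)
= 72.8821/4 = 18.2205


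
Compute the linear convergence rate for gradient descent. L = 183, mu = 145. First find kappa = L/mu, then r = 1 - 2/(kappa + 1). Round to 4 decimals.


Step 1: Compute the condition number.
kappa = L/mu = 183/145 = 1.2621
Step 2: Compute the convergence rate.
r = 1 - 2/(kappa + 1) = 1 - 2*mu/(L + mu) = (L - mu)/(L + mu) = 38/328 = 0.1159


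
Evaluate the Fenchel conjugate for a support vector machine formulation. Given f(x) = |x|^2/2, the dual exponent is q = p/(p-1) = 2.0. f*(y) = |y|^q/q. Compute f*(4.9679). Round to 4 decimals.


The conjugate exponent q satisfies 1/p + 1/q = 1.
p = 2, so q = 2/(2 - 1) = 2.0
|y|^q = 4.9679^2.0 = 24.68
f*(4.9679) = 24.68 / 2.0 = 12.34


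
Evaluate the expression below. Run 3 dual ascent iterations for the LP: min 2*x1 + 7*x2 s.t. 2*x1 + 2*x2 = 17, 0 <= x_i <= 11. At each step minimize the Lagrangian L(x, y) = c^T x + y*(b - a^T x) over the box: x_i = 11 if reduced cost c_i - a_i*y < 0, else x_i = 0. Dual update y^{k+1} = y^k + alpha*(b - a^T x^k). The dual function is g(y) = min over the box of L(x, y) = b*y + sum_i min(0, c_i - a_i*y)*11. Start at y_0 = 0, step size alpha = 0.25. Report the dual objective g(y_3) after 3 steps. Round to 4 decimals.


Dual ascent for LP: min 2*x1 + 7*x2, 2*x1 + 2*x2 = 17, 0 <= x_i <= 11
Step 1: y^k = 0.0, reduced costs: (2.0, 7.0)
  x^k = (0.0, 0.0), subgradient = b - a^T x = 17.0
  y^{k+1} = 0.0 + 0.25*17.0 = 4.25
Step 2: y^k = 4.25, reduced costs: (-6.5, -1.5)
  x^k = (11.0, 11.0), subgradient = b - a^T x = -27.0
  y^{k+1} = 4.25 + 0.25*-27.0 = -2.5
Step 3: y^k = -2.5, reduced costs: (7.0, 12.0)
  x^k = (0.0, 0.0), subgradient = b - a^T x = 17.0
  y^{k+1} = -2.5 + 0.25*17.0 = 1.75
Dual objective at y_3 = 1.75: reduced costs (-1.5, 3.5), box minimizer x = (11.0, 0.0)
g(y_3) = b*y + (c1 - a1*y)*x1 + (c2 - a2*y)*x2 = 17*1.75 + (-1.5)*11.0 + 3.5*0.0 = 29.75 - 16.5 + 0.0 = 13.25


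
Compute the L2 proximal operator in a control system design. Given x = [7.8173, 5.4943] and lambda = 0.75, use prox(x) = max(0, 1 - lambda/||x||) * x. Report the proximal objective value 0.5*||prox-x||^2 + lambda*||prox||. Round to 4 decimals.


Step 1: Compute ||x||.
||x|| = 9.555
Step 2: Compute scaling factor.
scale = max(0, 1 - 0.75/9.555) = 0.9215
Step 3: prox(x) = [7.2037, 5.063]
||prox(x)|| = 8.805
Step 4: Proximal objective.
0.5*||prox-x||^2 = 0.2813
lambda*||prox|| = 6.6038
Total = 6.885


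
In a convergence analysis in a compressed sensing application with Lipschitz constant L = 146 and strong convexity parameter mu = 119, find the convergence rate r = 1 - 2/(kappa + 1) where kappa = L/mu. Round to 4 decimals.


Step 1: Compute the condition number.
kappa = L/mu = 146/119 = 1.2269
Step 2: Compute the convergence rate.
r = 1 - 2/(kappa + 1) = 1 - 2*mu/(L + mu) = (L - mu)/(L + mu) = 27/265 = 0.1019


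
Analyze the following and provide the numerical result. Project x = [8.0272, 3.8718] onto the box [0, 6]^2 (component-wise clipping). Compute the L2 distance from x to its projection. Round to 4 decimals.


Project each component onto [0, 6].
clip(8.0272) = 6.0, clip(3.8718) = 3.8718
Projection = [6.0, 3.8718]
Squared diffs: [4.1095, 0.0]
Distance = sqrt(4.1095) = 2.0272


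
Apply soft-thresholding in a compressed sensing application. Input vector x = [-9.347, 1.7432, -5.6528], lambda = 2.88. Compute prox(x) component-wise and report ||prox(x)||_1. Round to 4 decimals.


Soft-thresholding with lambda = 2.88:
prox(-9.347) = sign(-9.347)*max(|-9.347| - 2.88, 0) = -6.467
prox(1.7432) = sign(1.7432)*max(|1.7432| - 2.88, 0) = 0.0
prox(-5.6528) = sign(-5.6528)*max(|-5.6528| - 2.88, 0) = -2.7728
prox(x) = [-6.467, 0.0, -2.7728]
||prox(x)||_1 = 6.467 + 0.0 + 2.7728 = 9.2398


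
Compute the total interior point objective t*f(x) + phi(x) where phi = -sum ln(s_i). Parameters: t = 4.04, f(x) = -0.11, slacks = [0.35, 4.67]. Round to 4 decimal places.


Step 1: Compute log-barrier.
ln values: [-1.0498, 1.5412]
phi = -(-1.0498 + 1.5412) = -0.4913
Step 2: Compute augmented objective.
t*f(x) = 4.04*-0.11 = -0.4444
Total = -0.4444 - 0.4913 = -0.9357


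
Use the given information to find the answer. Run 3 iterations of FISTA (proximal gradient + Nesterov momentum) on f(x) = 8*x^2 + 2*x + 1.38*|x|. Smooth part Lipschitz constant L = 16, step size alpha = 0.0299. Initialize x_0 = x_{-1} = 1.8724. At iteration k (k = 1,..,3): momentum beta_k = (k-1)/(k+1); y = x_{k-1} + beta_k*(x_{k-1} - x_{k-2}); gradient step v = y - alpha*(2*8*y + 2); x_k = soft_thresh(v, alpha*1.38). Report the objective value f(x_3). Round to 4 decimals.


FISTA on f(x) = 8*x^2 + 2*x + 1.38*|x|
L = 16, alpha = 0.0299
Iteration 1: beta = 0.0, y = 1.8724 + 0.0*(1.8724 - 1.8724) = 1.8724
  grad(y) = 31.9584, v = y - alpha*grad = 0.9168
  prox(v) = soft_thresh(0.9168, 0.0413) = 0.8756
Iteration 2: beta = 0.3333, y = 0.8756 + 0.3333*(0.8756 - 1.8724) = 0.5433
  grad(y) = 10.6929, v = y - alpha*grad = 0.2236
  prox(v) = soft_thresh(0.2236, 0.0413) = 0.1823
Iteration 3: beta = 0.5, y = 0.1823 + 0.5*(0.1823 - 0.8756) = -0.1643
  grad(y) = -0.6288, v = y - alpha*grad = -0.1455
  prox(v) = soft_thresh(-0.1455, 0.0413) = -0.1042
f(x_3) = 8*(-0.1042)^2 + 2*(-0.1042) + 1.38*|-0.1042| = 0.0223


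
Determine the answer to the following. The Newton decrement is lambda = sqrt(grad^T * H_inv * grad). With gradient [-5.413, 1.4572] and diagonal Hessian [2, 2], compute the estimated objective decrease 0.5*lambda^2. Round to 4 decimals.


Step 1: H is diagonal, so H^(-1) * g = [-2.7065, 0.7286].
Step 2: g^T H^(-1) g = sum_i g_i^2 / H_ii
  = (-5.413)^2/2 + (1.4572)^2/2
  = 14.6503 + 1.0617 = 15.712
Step 3: Objective decrease = 0.5 * g^T H^(-1) g = 7.856


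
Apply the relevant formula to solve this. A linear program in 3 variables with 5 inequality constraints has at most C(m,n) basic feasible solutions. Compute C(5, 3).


Each vertex corresponds to some choice of n active constraints out of m, so the number of vertices is at most C(m, n) = m! / (n!(m-n)!).
m = 5, n = 3
Numerator: 5 * 4 * 3
Denominator: 3! = 6
C(5, 3) = 10


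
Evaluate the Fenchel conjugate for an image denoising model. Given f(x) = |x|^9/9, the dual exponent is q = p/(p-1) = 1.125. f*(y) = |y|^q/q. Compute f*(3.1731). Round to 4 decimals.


The conjugate exponent q satisfies 1/p + 1/q = 1.
p = 9, so q = 9/(9 - 1) = 1.125
|y|^q = 3.1731^1.125 = 3.6658
f*(3.1731) = 3.6658 / 1.125 = 3.2585


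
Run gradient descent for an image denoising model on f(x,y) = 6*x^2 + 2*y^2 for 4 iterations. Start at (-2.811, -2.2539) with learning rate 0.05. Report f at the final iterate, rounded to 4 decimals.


Gradient descent on f(x,y) = 6*x^2 + 2*y^2.
Starting point: (-2.811, -2.2539), alpha = 0.05
Step 1: grad_x = 2*6*-2.811 = -33.732, grad_y = 2*2*-2.2539 = -9.0156
  x_1 = -2.811 - 0.05*-33.732 = -1.1244
  y_1 = -2.2539 - 0.05*-9.0156 = -1.8031
Step 2: grad_x = 2*6*-1.1244 = -13.4928, grad_y = 2*2*-1.8031 = -7.2125
  x_2 = -1.1244 - 0.05*-13.4928 = -0.4498
  y_2 = -1.8031 - 0.05*-7.2125 = -1.4425
Step 3: grad_x = 2*6*-0.4498 = -5.3971, grad_y = 2*2*-1.4425 = -5.77
  x_3 = -0.4498 - 0.05*-5.3971 = -0.1799
  y_3 = -1.4425 - 0.05*-5.77 = -1.154
Step 4: grad_x = 2*6*-0.1799 = -2.1588, grad_y = 2*2*-1.154 = -4.616
  x_4 = -0.1799 - 0.05*-2.1588 = -0.072
  y_4 = -1.154 - 0.05*-4.616 = -0.9232
f(-0.072, -0.9232) = 6*(-0.072)^2 + 2*(-0.9232)^2 = 1.7357


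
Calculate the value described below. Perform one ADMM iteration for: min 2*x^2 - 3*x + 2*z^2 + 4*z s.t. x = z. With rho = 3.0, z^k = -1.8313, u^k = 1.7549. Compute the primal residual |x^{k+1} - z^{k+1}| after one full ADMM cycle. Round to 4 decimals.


ADMM iteration with rho = 3.0, z^k = -1.8313, u^k = 1.7549
Step 1: x-update.
Minimize 2*x^2 - 3*x + (3.0/2)*(x + 1.8313 + 1.7549)^2
FOC: (2*2 + 3.0)*x = 3 + 3.0*(-1.8313 - 1.7549)
x^{k+1} = -1.1084
Step 2: z-update.
Minimize 2*z^2 + 4*z + (3.0/2)*(-1.1084 - z + 1.7549)^2
FOC: (2*2 + 3.0)*z = -4 + 3.0*(-1.1084 + 1.7549)
z^{k+1} = -0.2943
Step 3: u-update.
u^{k+1} = 1.7549 - 1.1084 + 0.2943 = 0.9409
Step 4: Primal residual = |-1.1084 + 0.2943| = 0.814


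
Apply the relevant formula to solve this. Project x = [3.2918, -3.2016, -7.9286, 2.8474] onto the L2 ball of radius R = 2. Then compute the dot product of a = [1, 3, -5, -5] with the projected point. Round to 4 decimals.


Step 1: Compute ||x|| (intermediates to 6 decimals).
||x|| = sqrt(3.2918^2 + (-3.2016)^2 + (-7.9286)^2 + 2.8474^2) = 9.594612
Step 2: Project.
Since ||x|| > R, scale = R/||x|| = 2/9.594612 = 0.20845, proj(x) = scale * x
proj(x) = [0.686176, -0.667374, -1.652717, 0.593541]
Step 3: Dot product.
a^T * proj(x) = 1*0.686176 + 3*(-0.667374) - 5*(-1.652717) - 5*0.593541 = 3.9799


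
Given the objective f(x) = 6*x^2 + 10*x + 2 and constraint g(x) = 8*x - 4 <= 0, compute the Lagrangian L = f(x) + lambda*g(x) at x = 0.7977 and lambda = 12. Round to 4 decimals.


Step 1: Evaluate f(x).
f(0.7977) = 6*0.7977^2 + 10*0.7977 + 2 = 13.795
Step 2: Evaluate g(x).
g(0.7977) = 8*0.7977 - 4 = 2.3816
Step 3: Compute Lagrangian.
L = 13.795 + 12*2.3816 = 42.3742


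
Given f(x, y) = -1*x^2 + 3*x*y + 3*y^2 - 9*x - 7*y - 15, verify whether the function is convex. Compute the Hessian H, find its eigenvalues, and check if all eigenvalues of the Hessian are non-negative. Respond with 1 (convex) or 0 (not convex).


The Hessian of f(x,y) = -1*x^2 + 3*x*y + 3*y^2 - 9*x - 7*y - 15 is:
H = [[-2, 3], [3, 6]]
Trace = -2 + 6 = 4
Determinant = -2*6 - (3)^2 = -21
Discriminant = (4)^2 - 4*-21 = 100.0
Eigenvalues: lambda_1 = -3.0, lambda_2 = 7.0
The function is not convex.

0


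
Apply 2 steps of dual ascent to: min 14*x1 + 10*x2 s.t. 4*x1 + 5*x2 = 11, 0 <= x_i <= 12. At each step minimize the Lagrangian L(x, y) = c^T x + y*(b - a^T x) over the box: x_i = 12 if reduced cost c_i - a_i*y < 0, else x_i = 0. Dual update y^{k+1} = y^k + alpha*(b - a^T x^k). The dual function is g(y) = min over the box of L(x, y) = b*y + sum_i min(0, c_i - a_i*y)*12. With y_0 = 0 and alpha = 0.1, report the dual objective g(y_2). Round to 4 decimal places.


Dual ascent for LP: min 14*x1 + 10*x2, 4*x1 + 5*x2 = 11, 0 <= x_i <= 12
Step 1: y^k = 0.0, reduced costs: (14.0, 10.0)
  x^k = (0.0, 0.0), subgradient = b - a^T x = 11.0
  y^{k+1} = 0.0 + 0.1*11.0 = 1.1
Step 2: y^k = 1.1, reduced costs: (9.6, 4.5)
  x^k = (0.0, 0.0), subgradient = b - a^T x = 11.0
  y^{k+1} = 1.1 + 0.1*11.0 = 2.2
Dual objective at y_2 = 2.2: reduced costs (5.2, -1.0), box minimizer x = (0.0, 12.0)
g(y_2) = b*y + (c1 - a1*y)*x1 + (c2 - a2*y)*x2 = 11*2.2 + 5.2*0.0 + (-1.0)*12.0 = 24.2 + 0.0 - 12.0 = 12.2


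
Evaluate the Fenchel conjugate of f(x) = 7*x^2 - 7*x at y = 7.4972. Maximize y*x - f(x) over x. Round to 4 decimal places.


f*(y) = sup_x {y*x - a*x^2 - b*x} = sup_x {(y-b)*x - a*x^2}
FOC: (y - b) - 2a*x = 0 => x* = (y - b)/(2a)
x* = (7.4972 + 7)/(2*7) = 1.0355
f*(7.4972) = (y-b)^2/(4a) = (7.4972 + 7)^2/(4*7)
= 210.1688/28 = 7.506


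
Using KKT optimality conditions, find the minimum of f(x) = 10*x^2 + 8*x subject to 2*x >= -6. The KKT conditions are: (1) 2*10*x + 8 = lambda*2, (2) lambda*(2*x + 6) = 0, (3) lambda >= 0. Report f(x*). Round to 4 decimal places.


Step 1: Try lambda = 0 (constraint inactive).
Stationarity: 2*10*x + 8 = 0
x* = -8/(2*10) = -0.4
Check constraint: 2*-0.4 = -0.8 >= -6 -- satisfied.
Step 2: Compute optimal value.
f(x*) = 10*(-0.4)^2 + 8*(-0.4) = -1.6


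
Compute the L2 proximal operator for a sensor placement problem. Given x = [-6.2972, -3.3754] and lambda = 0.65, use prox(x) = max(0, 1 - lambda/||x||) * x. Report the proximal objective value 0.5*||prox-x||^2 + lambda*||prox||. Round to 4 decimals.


Step 1: Compute ||x||.
||x|| = 7.1448
Step 2: Compute scaling factor.
scale = max(0, 1 - 0.65/7.1448) = 0.909
Step 3: prox(x) = [-5.7243, -3.0683]
||prox(x)|| = 6.4948
Step 4: Proximal objective.
0.5*||prox-x||^2 = 0.2113
lambda*||prox|| = 4.2216
Total = 4.4329


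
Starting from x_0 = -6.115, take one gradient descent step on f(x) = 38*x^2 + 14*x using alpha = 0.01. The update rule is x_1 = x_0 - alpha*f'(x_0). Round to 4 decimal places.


We compute the gradient at x_0 and apply the update.
f'(x) = 76*x + 14
f'(-6.115) = 76*-6.115 + 14 = -450.74
x_1 = -6.115 - 0.01*-450.74 = -1.6076


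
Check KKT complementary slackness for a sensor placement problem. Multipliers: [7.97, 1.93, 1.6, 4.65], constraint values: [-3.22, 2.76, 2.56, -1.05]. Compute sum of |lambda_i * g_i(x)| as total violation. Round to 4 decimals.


KKT complementary slackness check:
lambda_1 * g_1 = 7.97 * -3.22 = -25.6634
lambda_2 * g_2 = 1.93 * 2.76 = 5.3268
lambda_3 * g_3 = 1.6 * 2.56 = 4.096
lambda_4 * g_4 = 4.65 * -1.05 = -4.8825
Total violation = 25.6634 + 5.3268 + 4.096 + 4.8825 = 39.9687


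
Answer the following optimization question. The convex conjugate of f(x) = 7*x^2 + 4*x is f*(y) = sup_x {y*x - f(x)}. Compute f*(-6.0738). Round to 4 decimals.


f*(y) = sup_x {y*x - a*x^2 - b*x} = sup_x {(y-b)*x - a*x^2}
FOC: (y - b) - 2a*x = 0 => x* = (y - b)/(2a)
x* = (-6.0738 - 4)/(2*7) = -0.7196
f*(-6.0738) = (y-b)^2/(4a) = (-6.0738 - 4)^2/(4*7)
= 101.4814/28 = 3.6243


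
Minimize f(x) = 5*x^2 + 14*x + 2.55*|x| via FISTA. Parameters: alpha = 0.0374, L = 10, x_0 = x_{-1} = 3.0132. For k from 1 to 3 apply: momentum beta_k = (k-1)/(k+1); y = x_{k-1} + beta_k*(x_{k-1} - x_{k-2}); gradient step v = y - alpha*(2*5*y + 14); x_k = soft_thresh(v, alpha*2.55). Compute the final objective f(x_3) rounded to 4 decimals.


FISTA on f(x) = 5*x^2 + 14*x + 2.55*|x|
L = 10, alpha = 0.0374
Iteration 1: beta = 0.0, y = 3.0132 + 0.0*(3.0132 - 3.0132) = 3.0132
  grad(y) = 44.132, v = y - alpha*grad = 1.3627
  prox(v) = soft_thresh(1.3627, 0.0954) = 1.2673
Iteration 2: beta = 0.3333, y = 1.2673 + 0.3333*(1.2673 - 3.0132) = 0.6853
  grad(y) = 20.8532, v = y - alpha*grad = -0.0946
  prox(v) = soft_thresh(-0.0946, 0.0954) = 0.0
Iteration 3: beta = 0.5, y = 0.0 + 0.5*(0.0 - 1.2673) = -0.6336
  grad(y) = 7.6635, v = y - alpha*grad = -0.9203
  prox(v) = soft_thresh(-0.9203, 0.0954) = -0.8249
f(x_3) = 5*(-0.8249)^2 + 14*(-0.8249) + 2.55*|-0.8249| = -6.0428


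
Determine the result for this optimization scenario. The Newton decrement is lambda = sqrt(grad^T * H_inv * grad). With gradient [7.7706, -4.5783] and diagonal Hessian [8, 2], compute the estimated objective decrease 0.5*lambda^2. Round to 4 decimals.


Step 1: H is diagonal, so H^(-1) * g = [0.9713, -2.2892].
Step 2: g^T H^(-1) g = sum_i g_i^2 / H_ii
  = (7.7706)^2/8 + (-4.5783)^2/2
  = 7.5478 + 10.4804 = 18.0282
Step 3: Objective decrease = 0.5 * g^T H^(-1) g = 9.0141


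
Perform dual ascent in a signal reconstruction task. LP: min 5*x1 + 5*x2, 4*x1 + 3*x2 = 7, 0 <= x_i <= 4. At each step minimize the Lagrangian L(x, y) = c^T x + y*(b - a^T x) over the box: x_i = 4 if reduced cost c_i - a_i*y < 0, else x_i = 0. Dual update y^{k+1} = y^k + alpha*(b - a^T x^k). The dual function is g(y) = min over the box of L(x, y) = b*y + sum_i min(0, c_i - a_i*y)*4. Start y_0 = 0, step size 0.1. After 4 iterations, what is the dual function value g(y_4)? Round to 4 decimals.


Dual ascent for LP: min 5*x1 + 5*x2, 4*x1 + 3*x2 = 7, 0 <= x_i <= 4
Step 1: y^k = 0.0, reduced costs: (5.0, 5.0)
  x^k = (0.0, 0.0), subgradient = b - a^T x = 7.0
  y^{k+1} = 0.0 + 0.1*7.0 = 0.7
Step 2: y^k = 0.7, reduced costs: (2.2, 2.9)
  x^k = (0.0, 0.0), subgradient = b - a^T x = 7.0
  y^{k+1} = 0.7 + 0.1*7.0 = 1.4
Step 3: y^k = 1.4, reduced costs: (-0.6, 0.8)
  x^k = (4.0, 0.0), subgradient = b - a^T x = -9.0
  y^{k+1} = 1.4 + 0.1*-9.0 = 0.5
Step 4: y^k = 0.5, reduced costs: (3.0, 3.5)
  x^k = (0.0, 0.0), subgradient = b - a^T x = 7.0
  y^{k+1} = 0.5 + 0.1*7.0 = 1.2
Dual objective at y_4 = 1.2: reduced costs (0.2, 1.4), box minimizer x = (0.0, 0.0)
g(y_4) = b*y + (c1 - a1*y)*x1 + (c2 - a2*y)*x2 = 7*1.2 + 0.2*0.0 + 1.4*0.0 = 8.4 + 0.0 + 0.0 = 8.4


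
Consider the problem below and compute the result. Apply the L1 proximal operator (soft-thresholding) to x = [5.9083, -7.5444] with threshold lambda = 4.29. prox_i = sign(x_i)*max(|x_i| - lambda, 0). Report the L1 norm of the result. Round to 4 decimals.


Soft-thresholding with lambda = 4.29:
prox(5.9083) = sign(5.9083)*max(|5.9083| - 4.29, 0) = 1.6183
prox(-7.5444) = sign(-7.5444)*max(|-7.5444| - 4.29, 0) = -3.2544
prox(x) = [1.6183, -3.2544]
||prox(x)||_1 = 1.6183 + 3.2544 = 4.8727


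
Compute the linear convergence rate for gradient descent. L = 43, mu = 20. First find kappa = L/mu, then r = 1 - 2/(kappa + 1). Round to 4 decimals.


Step 1: Compute the condition number.
kappa = L/mu = 43/20 = 2.15
Step 2: Compute the convergence rate.
r = 1 - 2/(kappa + 1) = 1 - 2*mu/(L + mu) = (L - mu)/(L + mu) = 23/63 = 0.3651


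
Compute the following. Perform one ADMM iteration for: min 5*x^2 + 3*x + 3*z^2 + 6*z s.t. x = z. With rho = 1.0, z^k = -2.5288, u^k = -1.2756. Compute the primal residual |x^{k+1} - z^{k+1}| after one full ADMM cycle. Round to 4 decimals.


ADMM iteration with rho = 1.0, z^k = -2.5288, u^k = -1.2756
Step 1: x-update.
Minimize 5*x^2 + 3*x + (1.0/2)*(x + 2.5288 - 1.2756)^2
FOC: (2*5 + 1.0)*x = -3 + 1.0*(-2.5288 + 1.2756)
x^{k+1} = -0.3867
Step 2: z-update.
Minimize 3*z^2 + 6*z + (1.0/2)*(-0.3867 - z - 1.2756)^2
FOC: (2*3 + 1.0)*z = -6 + 1.0*(-0.3867 - 1.2756)
z^{k+1} = -1.0946
Step 3: u-update.
u^{k+1} = -1.2756 - 0.3867 + 1.0946 = -0.5676
Step 4: Primal residual = |-0.3867 + 1.0946| = 0.708


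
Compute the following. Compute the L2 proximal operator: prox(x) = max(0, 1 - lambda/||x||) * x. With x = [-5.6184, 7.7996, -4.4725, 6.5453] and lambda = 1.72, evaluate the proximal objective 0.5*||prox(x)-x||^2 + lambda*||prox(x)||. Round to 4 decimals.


Step 1: Compute ||x||.
||x|| = 12.4597
Step 2: Compute scaling factor.
scale = max(0, 1 - 1.72/12.4597) = 0.862
Step 3: prox(x) = [-4.8428, 6.7229, -3.8551, 5.6418]
||prox(x)|| = 10.7397
Step 4: Proximal objective.
0.5*||prox-x||^2 = 1.4792
lambda*||prox|| = 18.4723
Total = 19.9515


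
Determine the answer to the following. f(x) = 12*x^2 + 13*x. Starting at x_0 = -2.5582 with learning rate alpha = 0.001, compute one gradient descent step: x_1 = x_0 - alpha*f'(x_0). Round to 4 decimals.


We compute the gradient at x_0 and apply the update.
f'(x) = 24*x + 13
f'(-2.5582) = 24*-2.5582 + 13 = -48.3968
x_1 = -2.5582 - 0.001*-48.3968 = -2.5098


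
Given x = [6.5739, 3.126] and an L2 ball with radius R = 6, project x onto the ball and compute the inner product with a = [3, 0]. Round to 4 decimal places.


Step 1: Compute ||x|| (intermediates to 6 decimals).
||x|| = sqrt(6.5739^2 + 3.126^2) = 7.279288
Step 2: Project.
Since ||x|| > R, scale = R/||x|| = 6/7.279288 = 0.824256, proj(x) = scale * x
proj(x) = [5.418577, 2.576624]
Step 3: Dot product.
a^T * proj(x) = 3*5.418577 + 0*2.576624 = 16.2557


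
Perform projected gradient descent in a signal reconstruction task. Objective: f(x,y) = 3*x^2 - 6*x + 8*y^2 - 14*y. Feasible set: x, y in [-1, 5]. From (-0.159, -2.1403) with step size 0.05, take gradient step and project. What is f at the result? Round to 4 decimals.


Step 1: Compute gradient at (-0.159, -2.1403).
grad_x = 2*3*-0.159 - 6 = -6.954
grad_y = 2*8*-2.1403 - 14 = -48.2448
Step 2: Gradient step.
x_raw = -0.159 - 0.05*-6.954 = 0.1887
y_raw = -2.1403 - 0.05*-48.2448 = 0.2719
Step 3: Project onto [-1, 5].
x_proj = clip(0.1887) = 0.1887
y_proj = clip(0.2719) = 0.2719
Step 4: Evaluate f.
f(0.1887, 0.2719) = -4.2409


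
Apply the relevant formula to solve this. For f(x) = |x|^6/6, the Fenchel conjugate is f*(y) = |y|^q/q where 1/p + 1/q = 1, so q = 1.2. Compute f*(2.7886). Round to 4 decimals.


The conjugate exponent q satisfies 1/p + 1/q = 1.
p = 6, so q = 6/(6 - 1) = 1.2
|y|^q = 2.7886^1.2 = 3.4234
f*(2.7886) = 3.4234 / 1.2 = 2.8529


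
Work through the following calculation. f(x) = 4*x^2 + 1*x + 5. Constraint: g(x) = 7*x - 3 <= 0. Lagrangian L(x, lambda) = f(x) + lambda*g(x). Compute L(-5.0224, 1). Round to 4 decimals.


Step 1: Evaluate f(x).
f(-5.0224) = 4*(-5.0224)^2 + 1*(-5.0224) + 5 = 100.8756
Step 2: Evaluate g(x).
g(-5.0224) = 7*-5.0224 - 3 = -38.1568
Step 3: Compute Lagrangian.
L = 100.8756 + 1*-38.1568 = 62.7188


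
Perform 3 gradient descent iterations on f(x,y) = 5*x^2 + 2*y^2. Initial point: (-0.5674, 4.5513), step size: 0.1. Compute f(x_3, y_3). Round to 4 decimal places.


Gradient descent on f(x,y) = 5*x^2 + 2*y^2.
Starting point: (-0.5674, 4.5513), alpha = 0.1
Step 1: grad_x = 2*5*-0.5674 = -5.674, grad_y = 2*2*4.5513 = 18.2052
  x_1 = -0.5674 - 0.1*-5.674 = 0.0
  y_1 = 4.5513 - 0.1*18.2052 = 2.7308
Step 2: grad_x = 2*5*0.0 = 0.0, grad_y = 2*2*2.7308 = 10.9231
  x_2 = 0.0 - 0.1*0.0 = 0.0
  y_2 = 2.7308 - 0.1*10.9231 = 1.6385
Step 3: grad_x = 2*5*0.0 = 0.0, grad_y = 2*2*1.6385 = 6.5539
  x_3 = 0.0 - 0.1*0.0 = 0.0
  y_3 = 1.6385 - 0.1*6.5539 = 0.9831
f(0.0, 0.9831) = 5*0.0^2 + 2*0.9831^2 = 1.9329


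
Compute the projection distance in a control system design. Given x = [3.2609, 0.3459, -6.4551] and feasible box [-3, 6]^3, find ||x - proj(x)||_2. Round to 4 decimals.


Project each component onto [-3, 6].
clip(3.2609) = 3.2609, clip(0.3459) = 0.3459, clip(-6.4551) = -3.0
Projection = [3.2609, 0.3459, -3.0]
Squared diffs: [0.0, 0.0, 11.9377]
Distance = sqrt(11.9377) = 3.4551


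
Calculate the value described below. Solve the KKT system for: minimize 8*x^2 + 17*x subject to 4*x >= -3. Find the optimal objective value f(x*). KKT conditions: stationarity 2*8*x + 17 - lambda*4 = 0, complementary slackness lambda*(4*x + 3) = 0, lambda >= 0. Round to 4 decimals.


Step 1: Try lambda = 0 (constraint inactive).
x_unc = -17/(2*8) = -1.0625
Check: 4*-1.0625 = -4.25 < -3 -- violated!
Step 2: Constraint must be active: 4*x = -3
x* = -3/4 = -0.75
lambda = (2*8*(-0.75) + 17)/4 = 1.25
Step 3: Compute optimal value.
f(x*) = 8*(-0.75)^2 + 17*(-0.75) = -8.25


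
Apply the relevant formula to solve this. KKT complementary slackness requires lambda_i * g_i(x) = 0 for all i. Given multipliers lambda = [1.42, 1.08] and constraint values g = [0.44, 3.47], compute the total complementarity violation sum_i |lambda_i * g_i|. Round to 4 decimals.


KKT complementary slackness check:
lambda_1 * g_1 = 1.42 * 0.44 = 0.6248
lambda_2 * g_2 = 1.08 * 3.47 = 3.7476
Total violation = 0.6248 + 3.7476 = 4.3724


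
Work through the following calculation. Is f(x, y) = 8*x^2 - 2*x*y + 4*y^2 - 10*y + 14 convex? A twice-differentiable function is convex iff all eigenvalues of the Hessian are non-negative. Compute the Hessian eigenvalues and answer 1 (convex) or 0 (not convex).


The Hessian of f(x,y) = 8*x^2 - 2*x*y + 4*y^2 - 10*y + 14 is:
H = [[16, -2], [-2, 8]]
Trace = 16 + 8 = 24
Determinant = 16*8 - (-2)^2 = 124
Discriminant = (24)^2 - 4*124 = 80.0
Eigenvalues: lambda_1 = 7.5279, lambda_2 = 16.4721
The function is convex.

1


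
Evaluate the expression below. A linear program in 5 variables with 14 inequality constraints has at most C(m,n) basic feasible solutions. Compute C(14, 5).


Each vertex corresponds to some choice of n active constraints out of m, so the number of vertices is at most C(m, n) = m! / (n!(m-n)!).
m = 14, n = 5
Numerator: 14 * 13 * 12 * 11 * 10
Denominator: 5! = 120
C(14, 5) = 2002


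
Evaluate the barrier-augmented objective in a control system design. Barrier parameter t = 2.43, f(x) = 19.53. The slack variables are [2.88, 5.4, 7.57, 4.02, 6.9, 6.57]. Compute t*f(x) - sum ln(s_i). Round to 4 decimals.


Step 1: Compute log-barrier.
ln values: [1.0578, 1.6864, 2.0242, 1.3913, 1.9315, 1.8825]
phi = -(1.0578 + 1.6864 + 2.0242 + 1.3913 + 1.9315 + 1.8825) = -9.9737
Step 2: Compute augmented objective.
t*f(x) = 2.43*19.53 = 47.4579
Total = 47.4579 - 9.9737 = 37.4842
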